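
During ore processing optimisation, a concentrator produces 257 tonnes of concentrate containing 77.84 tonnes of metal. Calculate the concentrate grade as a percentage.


Grade = (metal in concentrate / concentrate mass) * 100
= (77.84 / 257) * 100
= 0.3028793774 * 100
= 30.2879%

30.2879%


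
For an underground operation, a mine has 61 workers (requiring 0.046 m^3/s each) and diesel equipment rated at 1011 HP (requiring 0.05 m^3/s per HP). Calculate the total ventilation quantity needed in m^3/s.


53.356 m^3/s

Airflow for workers:
Q_people = 61 * 0.046 = 2.806 m^3/s
Airflow for diesel equipment:
Q_diesel = 1011 * 0.05 = 50.55 m^3/s
Total ventilation:
Q_total = 2.806 + 50.55
= 53.356 m^3/s


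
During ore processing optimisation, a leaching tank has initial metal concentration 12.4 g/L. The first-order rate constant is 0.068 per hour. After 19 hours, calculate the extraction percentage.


72.5279%

Compute the exponent:
-k * t = -0.068 * 19 = -1.292
Remaining concentration:
C = 12.4 * exp(-1.292)
= 12.4 * 0.2747207917
= 3.406537817 g/L
Extracted = 12.4 - 3.406537817 = 8.993462183 g/L
Extraction % = 8.993462183 / 12.4 * 100
= 72.5279%


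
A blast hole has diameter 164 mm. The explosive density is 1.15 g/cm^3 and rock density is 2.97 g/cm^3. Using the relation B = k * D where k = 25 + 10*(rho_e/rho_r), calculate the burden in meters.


First, compute k:
rho_e / rho_r = 1.15 / 2.97 = 0.3872053872
k = 25 + 10 * 0.3872053872 = 28.87205387
Then, compute burden:
B = k * D / 1000 = 28.87205387 * 164 / 1000
= 4735.016835 / 1000
= 4.735 m

4.735 m


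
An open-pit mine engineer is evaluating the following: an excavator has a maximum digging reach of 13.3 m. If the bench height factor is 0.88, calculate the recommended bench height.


Bench height = reach * factor
= 13.3 * 0.88
= 11.704 m

11.704 m


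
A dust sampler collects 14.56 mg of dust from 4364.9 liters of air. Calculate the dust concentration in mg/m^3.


Convert liters to m^3: 1 m^3 = 1000 L
Concentration = mass / volume * 1000
= 14.56 / 4364.9 * 1000
= 0.003335700703 * 1000
= 3.3357 mg/m^3

3.3357 mg/m^3


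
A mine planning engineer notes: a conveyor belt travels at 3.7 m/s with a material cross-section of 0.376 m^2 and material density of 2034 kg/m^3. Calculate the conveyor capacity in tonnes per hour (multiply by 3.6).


10186.9229 t/h

Volumetric flow = speed * area
= 3.7 * 0.376 = 1.3912 m^3/s
Mass flow = volumetric * density
= 1.3912 * 2034 = 2829.7008 kg/s
Convert to t/h: multiply by 3.6
Capacity = 2829.7008 * 3.6
= 10186.9229 t/h


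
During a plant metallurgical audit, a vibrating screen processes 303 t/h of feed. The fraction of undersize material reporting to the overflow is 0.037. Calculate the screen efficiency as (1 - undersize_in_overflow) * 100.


Screen efficiency = (1 - fraction of undersize in overflow) * 100
= (1 - 0.037) * 100
= 0.963 * 100
= 96.3%

96.3%


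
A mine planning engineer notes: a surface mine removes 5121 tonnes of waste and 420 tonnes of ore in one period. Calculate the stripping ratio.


12.1929

Stripping ratio = waste tonnage / ore tonnage
= 5121 / 420
= 12.1929


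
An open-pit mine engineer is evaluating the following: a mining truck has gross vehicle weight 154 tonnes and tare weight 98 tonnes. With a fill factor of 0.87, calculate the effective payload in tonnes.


48.72 tonnes

Maximum payload = gross - tare
= 154 - 98 = 56 tonnes
Effective payload = max payload * fill factor
= 56 * 0.87
= 48.72 tonnes


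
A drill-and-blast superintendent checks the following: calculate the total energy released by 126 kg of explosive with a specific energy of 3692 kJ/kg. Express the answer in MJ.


Energy = mass * specific_energy / 1000
= 126 * 3692 / 1000
= 465192 / 1000
= 465.192 MJ

465.192 MJ


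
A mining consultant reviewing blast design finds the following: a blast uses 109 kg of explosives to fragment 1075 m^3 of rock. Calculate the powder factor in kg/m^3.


0.1014 kg/m^3

Powder factor = explosive mass / rock volume
= 109 / 1075
= 0.1014 kg/m^3


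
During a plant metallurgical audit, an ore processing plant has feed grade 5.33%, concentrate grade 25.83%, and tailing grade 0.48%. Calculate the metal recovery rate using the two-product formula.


92.7173%

Using the two-product formula:
R = 100 * c * (f - t) / (f * (c - t))
Numerator = 100 * 25.83 * (5.33 - 0.48)
= 100 * 25.83 * 4.85
= 12527.55
Denominator = 5.33 * (25.83 - 0.48)
= 5.33 * 25.35
= 135.1155
R = 12527.55 / 135.1155
= 92.7173%


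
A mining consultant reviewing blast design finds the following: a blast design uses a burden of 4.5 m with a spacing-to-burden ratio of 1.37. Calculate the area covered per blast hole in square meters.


27.7425 m^2

First, find the spacing:
Spacing = burden * ratio = 4.5 * 1.37
= 6.165 m
Then, calculate the area:
Area = burden * spacing = 4.5 * 6.165
= 27.7425 m^2


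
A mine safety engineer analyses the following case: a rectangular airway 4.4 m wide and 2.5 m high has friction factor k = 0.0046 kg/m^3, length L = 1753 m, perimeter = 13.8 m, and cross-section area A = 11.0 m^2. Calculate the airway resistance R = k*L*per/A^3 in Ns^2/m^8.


Compute the numerator:
k * L * per = 0.0046 * 1753 * 13.8
= 111.28044
Compute the denominator:
A^3 = 11.0^3 = 1331
Resistance:
R = 111.28044 / 1331
= 0.0836 Ns^2/m^8

0.0836 Ns^2/m^8


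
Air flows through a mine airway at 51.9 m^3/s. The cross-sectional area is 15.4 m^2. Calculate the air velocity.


Velocity = flow rate / cross-sectional area
= 51.9 / 15.4
= 3.3701 m/s

3.3701 m/s


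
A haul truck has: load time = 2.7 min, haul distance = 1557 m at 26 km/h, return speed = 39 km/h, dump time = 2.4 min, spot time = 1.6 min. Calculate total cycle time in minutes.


12.6885 min

Convert haul speed to m/min: 26 * 1000/60 = 433.3333333 m/min
Haul time = 1557 / 433.3333333 = 3.593076923 min
Convert return speed to m/min: 39 * 1000/60 = 650 m/min
Return time = 1557 / 650 = 2.395384615 min
Total cycle time:
= 2.7 + 3.593076923 + 2.4 + 2.395384615 + 1.6
= 12.6885 min


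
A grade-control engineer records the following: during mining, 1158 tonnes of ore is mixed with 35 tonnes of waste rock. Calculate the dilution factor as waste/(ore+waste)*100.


2.9338%

Total material = ore + waste
= 1158 + 35 = 1193 tonnes
Dilution = waste / total * 100
= 35 / 1193 * 100
= 0.02933780386 * 100
= 2.9338%


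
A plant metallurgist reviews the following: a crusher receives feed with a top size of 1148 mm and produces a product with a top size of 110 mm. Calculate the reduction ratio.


10.4364

Reduction ratio = feed size / product size
= 1148 / 110
= 10.4364


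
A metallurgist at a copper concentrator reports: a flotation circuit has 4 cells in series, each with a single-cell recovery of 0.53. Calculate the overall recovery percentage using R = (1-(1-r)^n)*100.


Complement of single-cell recovery:
1 - r = 1 - 0.53 = 0.47
Raise to power n:
(1 - r)^4 = 0.47^4 = 0.04879681
Overall recovery:
R = (1 - 0.04879681) * 100
= 95.1203%

95.1203%


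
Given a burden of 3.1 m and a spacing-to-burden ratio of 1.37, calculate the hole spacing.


Spacing = burden * ratio
= 3.1 * 1.37
= 4.247 m

4.247 m


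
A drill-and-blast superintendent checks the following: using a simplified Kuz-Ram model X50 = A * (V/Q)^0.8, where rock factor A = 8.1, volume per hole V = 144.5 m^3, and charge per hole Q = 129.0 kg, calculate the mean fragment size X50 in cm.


8.8697 cm

Compute V/Q:
V/Q = 144.5 / 129.0 = 1.120155039
Raise to the power 0.8:
(V/Q)^0.8 = 1.120155039^0.8 = 1.095021155
Multiply by A:
X50 = 8.1 * 1.095021155
= 8.8697 cm


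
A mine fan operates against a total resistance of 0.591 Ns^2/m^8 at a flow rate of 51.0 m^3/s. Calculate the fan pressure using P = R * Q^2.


Compute Q^2:
Q^2 = 51.0^2 = 2601.0
Compute pressure:
P = R * Q^2 = 0.591 * 2601.0
= 1537.191 Pa

1537.191 Pa


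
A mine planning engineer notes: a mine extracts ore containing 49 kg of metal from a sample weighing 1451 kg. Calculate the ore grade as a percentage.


Ore grade = (metal mass / ore mass) * 100
= (49 / 1451) * 100
= 0.03376981392 * 100
= 3.377%

3.377%


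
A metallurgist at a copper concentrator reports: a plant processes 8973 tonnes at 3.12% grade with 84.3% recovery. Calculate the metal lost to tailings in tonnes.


Total metal in feed:
= 8973 * 3.12 / 100 = 279.9576 tonnes
Metal recovered:
= 279.9576 * 84.3 / 100 = 236.0042568 tonnes
Metal lost to tailings:
= 279.9576 - 236.0042568
= 43.9533 tonnes

43.9533 tonnes


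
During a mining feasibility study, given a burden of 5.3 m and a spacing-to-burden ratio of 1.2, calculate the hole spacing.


Spacing = burden * ratio
= 5.3 * 1.2
= 6.36 m

6.36 m


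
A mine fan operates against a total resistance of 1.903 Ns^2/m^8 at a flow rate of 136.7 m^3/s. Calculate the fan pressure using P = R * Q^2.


35561.1517 Pa

Compute Q^2:
Q^2 = 136.7^2 = 18686.89
Compute pressure:
P = R * Q^2 = 1.903 * 18686.89
= 35561.1517 Pa


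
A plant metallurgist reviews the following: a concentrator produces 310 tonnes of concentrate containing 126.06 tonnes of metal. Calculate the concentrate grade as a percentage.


Grade = (metal in concentrate / concentrate mass) * 100
= (126.06 / 310) * 100
= 0.4066451613 * 100
= 40.6645%

40.6645%


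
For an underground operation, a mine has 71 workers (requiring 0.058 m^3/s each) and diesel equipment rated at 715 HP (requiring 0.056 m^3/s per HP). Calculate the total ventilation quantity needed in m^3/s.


Airflow for workers:
Q_people = 71 * 0.058 = 4.118 m^3/s
Airflow for diesel equipment:
Q_diesel = 715 * 0.056 = 40.04 m^3/s
Total ventilation:
Q_total = 4.118 + 40.04
= 44.158 m^3/s

44.158 m^3/s


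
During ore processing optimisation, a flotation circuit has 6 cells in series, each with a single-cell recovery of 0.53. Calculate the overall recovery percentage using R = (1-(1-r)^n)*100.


98.9221%

Complement of single-cell recovery:
1 - r = 1 - 0.53 = 0.47
Raise to power n:
(1 - r)^6 = 0.47^6 = 0.01077921533
Overall recovery:
R = (1 - 0.01077921533) * 100
= 98.9221%


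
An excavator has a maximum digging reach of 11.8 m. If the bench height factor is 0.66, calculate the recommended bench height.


7.788 m

Bench height = reach * factor
= 11.8 * 0.66
= 7.788 m


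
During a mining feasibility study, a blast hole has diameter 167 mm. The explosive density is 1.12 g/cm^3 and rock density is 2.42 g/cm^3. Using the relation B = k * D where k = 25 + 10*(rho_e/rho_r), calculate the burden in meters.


First, compute k:
rho_e / rho_r = 1.12 / 2.42 = 0.4628099174
k = 25 + 10 * 0.4628099174 = 29.62809917
Then, compute burden:
B = k * D / 1000 = 29.62809917 * 167 / 1000
= 4947.892562 / 1000
= 4.9479 m

4.9479 m


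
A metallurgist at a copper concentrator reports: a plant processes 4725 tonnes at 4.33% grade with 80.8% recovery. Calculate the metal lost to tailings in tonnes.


Total metal in feed:
= 4725 * 4.33 / 100 = 204.5925 tonnes
Metal recovered:
= 204.5925 * 80.8 / 100 = 165.31074 tonnes
Metal lost to tailings:
= 204.5925 - 165.31074
= 39.2818 tonnes

39.2818 tonnes


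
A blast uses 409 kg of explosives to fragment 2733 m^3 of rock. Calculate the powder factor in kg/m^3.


Powder factor = explosive mass / rock volume
= 409 / 2733
= 0.1497 kg/m^3

0.1497 kg/m^3


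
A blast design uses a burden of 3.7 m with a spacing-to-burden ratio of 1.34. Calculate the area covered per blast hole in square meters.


First, find the spacing:
Spacing = burden * ratio = 3.7 * 1.34
= 4.958 m
Then, calculate the area:
Area = burden * spacing = 3.7 * 4.958
= 18.3446 m^2

18.3446 m^2


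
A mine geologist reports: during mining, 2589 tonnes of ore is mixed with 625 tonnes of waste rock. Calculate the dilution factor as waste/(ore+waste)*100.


Total material = ore + waste
= 2589 + 625 = 3214 tonnes
Dilution = waste / total * 100
= 625 / 3214 * 100
= 0.1944617299 * 100
= 19.4462%

19.4462%


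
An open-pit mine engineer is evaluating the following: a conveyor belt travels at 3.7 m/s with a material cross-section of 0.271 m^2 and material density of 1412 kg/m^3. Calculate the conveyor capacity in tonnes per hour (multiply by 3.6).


5096.9246 t/h

Volumetric flow = speed * area
= 3.7 * 0.271 = 1.0027 m^3/s
Mass flow = volumetric * density
= 1.0027 * 1412 = 1415.8124 kg/s
Convert to t/h: multiply by 3.6
Capacity = 1415.8124 * 3.6
= 5096.9246 t/h


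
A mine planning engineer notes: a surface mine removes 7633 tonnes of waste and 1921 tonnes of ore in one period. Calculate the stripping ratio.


Stripping ratio = waste tonnage / ore tonnage
= 7633 / 1921
= 3.9735

3.9735


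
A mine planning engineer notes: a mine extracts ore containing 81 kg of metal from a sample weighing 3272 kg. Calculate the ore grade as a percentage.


2.4756%

Ore grade = (metal mass / ore mass) * 100
= (81 / 3272) * 100
= 0.02475550122 * 100
= 2.4756%


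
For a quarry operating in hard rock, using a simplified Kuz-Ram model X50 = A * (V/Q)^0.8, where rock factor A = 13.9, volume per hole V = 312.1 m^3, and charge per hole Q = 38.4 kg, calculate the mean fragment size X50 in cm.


74.2993 cm

Compute V/Q:
V/Q = 312.1 / 38.4 = 8.127604167
Raise to the power 0.8:
(V/Q)^0.8 = 8.127604167^0.8 = 5.345274779
Multiply by A:
X50 = 13.9 * 5.345274779
= 74.2993 cm


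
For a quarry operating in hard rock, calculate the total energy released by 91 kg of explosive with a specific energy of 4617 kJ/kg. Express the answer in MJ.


Energy = mass * specific_energy / 1000
= 91 * 4617 / 1000
= 420147 / 1000
= 420.147 MJ

420.147 MJ


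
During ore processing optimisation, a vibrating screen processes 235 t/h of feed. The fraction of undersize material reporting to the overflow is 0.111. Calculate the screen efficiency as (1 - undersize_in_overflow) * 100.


88.9%

Screen efficiency = (1 - fraction of undersize in overflow) * 100
= (1 - 0.111) * 100
= 0.889 * 100
= 88.9%


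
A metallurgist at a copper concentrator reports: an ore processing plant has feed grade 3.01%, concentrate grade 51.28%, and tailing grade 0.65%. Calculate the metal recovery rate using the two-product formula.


Using the two-product formula:
R = 100 * c * (f - t) / (f * (c - t))
Numerator = 100 * 51.28 * (3.01 - 0.65)
= 100 * 51.28 * 2.36
= 12102.08
Denominator = 3.01 * (51.28 - 0.65)
= 3.01 * 50.63
= 152.3963
R = 12102.08 / 152.3963
= 79.4119%

79.4119%


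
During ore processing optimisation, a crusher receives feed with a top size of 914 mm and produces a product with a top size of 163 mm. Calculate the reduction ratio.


Reduction ratio = feed size / product size
= 914 / 163
= 5.6074

5.6074


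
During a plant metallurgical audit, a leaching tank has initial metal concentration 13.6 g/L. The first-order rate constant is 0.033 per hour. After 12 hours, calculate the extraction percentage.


Compute the exponent:
-k * t = -0.033 * 12 = -0.396
Remaining concentration:
C = 13.6 * exp(-0.396)
= 13.6 * 0.6730066959
= 9.152891065 g/L
Extracted = 13.6 - 9.152891065 = 4.447108935 g/L
Extraction % = 4.447108935 / 13.6 * 100
= 32.6993%

32.6993%


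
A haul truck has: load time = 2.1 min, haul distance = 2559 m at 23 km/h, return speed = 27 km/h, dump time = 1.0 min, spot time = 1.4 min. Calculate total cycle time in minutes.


16.8623 min

Convert haul speed to m/min: 23 * 1000/60 = 383.3333333 m/min
Haul time = 2559 / 383.3333333 = 6.675652174 min
Convert return speed to m/min: 27 * 1000/60 = 450 m/min
Return time = 2559 / 450 = 5.686666667 min
Total cycle time:
= 2.1 + 6.675652174 + 1.0 + 5.686666667 + 1.4
= 16.8623 min


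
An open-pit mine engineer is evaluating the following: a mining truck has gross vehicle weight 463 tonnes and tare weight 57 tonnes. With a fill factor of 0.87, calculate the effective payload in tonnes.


Maximum payload = gross - tare
= 463 - 57 = 406 tonnes
Effective payload = max payload * fill factor
= 406 * 0.87
= 353.22 tonnes

353.22 tonnes


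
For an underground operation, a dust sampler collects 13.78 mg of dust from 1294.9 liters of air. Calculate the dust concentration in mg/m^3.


10.6417 mg/m^3

Convert liters to m^3: 1 m^3 = 1000 L
Concentration = mass / volume * 1000
= 13.78 / 1294.9 * 1000
= 0.0106417484 * 1000
= 10.6417 mg/m^3


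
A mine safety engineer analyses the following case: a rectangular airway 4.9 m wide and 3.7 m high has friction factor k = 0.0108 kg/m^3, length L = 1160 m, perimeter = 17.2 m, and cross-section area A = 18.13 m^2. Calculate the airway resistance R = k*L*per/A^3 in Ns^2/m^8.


Compute the numerator:
k * L * per = 0.0108 * 1160 * 17.2
= 215.4816
Compute the denominator:
A^3 = 18.13^3 = 5959.274797
Resistance:
R = 215.4816 / 5959.274797
= 0.0362 Ns^2/m^8

0.0362 Ns^2/m^8


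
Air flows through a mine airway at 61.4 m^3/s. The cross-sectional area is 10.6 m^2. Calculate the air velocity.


5.7925 m/s

Velocity = flow rate / cross-sectional area
= 61.4 / 10.6
= 5.7925 m/s


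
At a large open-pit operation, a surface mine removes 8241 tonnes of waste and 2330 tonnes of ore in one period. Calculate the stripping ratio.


3.5369

Stripping ratio = waste tonnage / ore tonnage
= 8241 / 2330
= 3.5369


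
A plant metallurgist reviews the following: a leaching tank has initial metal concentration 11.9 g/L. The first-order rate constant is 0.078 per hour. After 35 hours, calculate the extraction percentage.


Compute the exponent:
-k * t = -0.078 * 35 = -2.73
Remaining concentration:
C = 11.9 * exp(-2.73)
= 11.9 * 0.06521928967
= 0.7761095471 g/L
Extracted = 11.9 - 0.7761095471 = 11.12389045 g/L
Extraction % = 11.12389045 / 11.9 * 100
= 93.4781%

93.4781%


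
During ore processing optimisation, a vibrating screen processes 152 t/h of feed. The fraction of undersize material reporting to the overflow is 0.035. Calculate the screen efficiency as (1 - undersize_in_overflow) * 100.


96.5%

Screen efficiency = (1 - fraction of undersize in overflow) * 100
= (1 - 0.035) * 100
= 0.965 * 100
= 96.5%


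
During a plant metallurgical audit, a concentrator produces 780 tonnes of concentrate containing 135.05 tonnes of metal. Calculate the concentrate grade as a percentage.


Grade = (metal in concentrate / concentrate mass) * 100
= (135.05 / 780) * 100
= 0.1731410256 * 100
= 17.3141%

17.3141%


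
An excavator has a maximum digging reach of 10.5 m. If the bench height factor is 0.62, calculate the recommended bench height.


Bench height = reach * factor
= 10.5 * 0.62
= 6.51 m

6.51 m


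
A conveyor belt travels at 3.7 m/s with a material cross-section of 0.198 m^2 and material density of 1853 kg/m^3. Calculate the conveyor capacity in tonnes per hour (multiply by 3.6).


4887.0281 t/h

Volumetric flow = speed * area
= 3.7 * 0.198 = 0.7326 m^3/s
Mass flow = volumetric * density
= 0.7326 * 1853 = 1357.5078 kg/s
Convert to t/h: multiply by 3.6
Capacity = 1357.5078 * 3.6
= 4887.0281 t/h


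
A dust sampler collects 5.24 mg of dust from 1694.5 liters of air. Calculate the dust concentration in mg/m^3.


Convert liters to m^3: 1 m^3 = 1000 L
Concentration = mass / volume * 1000
= 5.24 / 1694.5 * 1000
= 0.003092357628 * 1000
= 3.0924 mg/m^3

3.0924 mg/m^3


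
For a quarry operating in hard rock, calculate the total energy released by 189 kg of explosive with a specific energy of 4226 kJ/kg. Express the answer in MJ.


798.714 MJ

Energy = mass * specific_energy / 1000
= 189 * 4226 / 1000
= 798714 / 1000
= 798.714 MJ


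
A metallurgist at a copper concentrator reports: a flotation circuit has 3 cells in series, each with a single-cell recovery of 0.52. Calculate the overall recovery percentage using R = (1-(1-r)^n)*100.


Complement of single-cell recovery:
1 - r = 1 - 0.52 = 0.48
Raise to power n:
(1 - r)^3 = 0.48^3 = 0.110592
Overall recovery:
R = (1 - 0.110592) * 100
= 88.9408%

88.9408%


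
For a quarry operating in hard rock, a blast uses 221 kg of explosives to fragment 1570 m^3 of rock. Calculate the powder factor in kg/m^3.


0.1408 kg/m^3

Powder factor = explosive mass / rock volume
= 221 / 1570
= 0.1408 kg/m^3


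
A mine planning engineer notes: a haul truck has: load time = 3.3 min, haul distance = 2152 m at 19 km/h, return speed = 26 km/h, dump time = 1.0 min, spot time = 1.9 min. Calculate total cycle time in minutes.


Convert haul speed to m/min: 19 * 1000/60 = 316.6666667 m/min
Haul time = 2152 / 316.6666667 = 6.795789474 min
Convert return speed to m/min: 26 * 1000/60 = 433.3333333 m/min
Return time = 2152 / 433.3333333 = 4.966153846 min
Total cycle time:
= 3.3 + 6.795789474 + 1.0 + 4.966153846 + 1.9
= 17.9619 min

17.9619 min


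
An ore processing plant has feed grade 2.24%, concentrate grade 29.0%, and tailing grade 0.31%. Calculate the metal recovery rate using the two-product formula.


87.0917%

Using the two-product formula:
R = 100 * c * (f - t) / (f * (c - t))
Numerator = 100 * 29.0 * (2.24 - 0.31)
= 100 * 29.0 * 1.93
= 5597.0
Denominator = 2.24 * (29.0 - 0.31)
= 2.24 * 28.69
= 64.2656
R = 5597.0 / 64.2656
= 87.0917%


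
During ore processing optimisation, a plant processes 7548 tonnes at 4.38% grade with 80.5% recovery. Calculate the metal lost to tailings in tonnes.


Total metal in feed:
= 7548 * 4.38 / 100 = 330.6024 tonnes
Metal recovered:
= 330.6024 * 80.5 / 100 = 266.134932 tonnes
Metal lost to tailings:
= 330.6024 - 266.134932
= 64.4675 tonnes

64.4675 tonnes


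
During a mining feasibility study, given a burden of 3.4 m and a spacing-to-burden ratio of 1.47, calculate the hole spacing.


4.998 m

Spacing = burden * ratio
= 3.4 * 1.47
= 4.998 m


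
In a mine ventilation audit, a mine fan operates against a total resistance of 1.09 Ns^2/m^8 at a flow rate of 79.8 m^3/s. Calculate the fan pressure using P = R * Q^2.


Compute Q^2:
Q^2 = 79.8^2 = 6368.04
Compute pressure:
P = R * Q^2 = 1.09 * 6368.04
= 6941.1636 Pa

6941.1636 Pa


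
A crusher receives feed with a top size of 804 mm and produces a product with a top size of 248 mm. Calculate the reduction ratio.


Reduction ratio = feed size / product size
= 804 / 248
= 3.2419

3.2419


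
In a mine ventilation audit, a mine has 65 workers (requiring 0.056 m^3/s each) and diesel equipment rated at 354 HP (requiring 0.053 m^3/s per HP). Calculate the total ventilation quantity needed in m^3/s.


22.402 m^3/s

Airflow for workers:
Q_people = 65 * 0.056 = 3.64 m^3/s
Airflow for diesel equipment:
Q_diesel = 354 * 0.053 = 18.762 m^3/s
Total ventilation:
Q_total = 3.64 + 18.762
= 22.402 m^3/s


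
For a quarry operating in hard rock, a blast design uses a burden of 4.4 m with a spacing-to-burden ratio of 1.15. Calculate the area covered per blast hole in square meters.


22.264 m^2

First, find the spacing:
Spacing = burden * ratio = 4.4 * 1.15
= 5.06 m
Then, calculate the area:
Area = burden * spacing = 4.4 * 5.06
= 22.264 m^2


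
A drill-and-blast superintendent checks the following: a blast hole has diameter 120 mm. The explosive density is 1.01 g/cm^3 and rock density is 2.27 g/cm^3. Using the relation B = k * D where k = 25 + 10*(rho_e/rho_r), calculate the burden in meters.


3.5339 m

First, compute k:
rho_e / rho_r = 1.01 / 2.27 = 0.4449339207
k = 25 + 10 * 0.4449339207 = 29.44933921
Then, compute burden:
B = k * D / 1000 = 29.44933921 * 120 / 1000
= 3533.920705 / 1000
= 3.5339 m


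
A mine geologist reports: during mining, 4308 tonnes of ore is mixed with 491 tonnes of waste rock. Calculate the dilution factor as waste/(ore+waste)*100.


Total material = ore + waste
= 4308 + 491 = 4799 tonnes
Dilution = waste / total * 100
= 491 / 4799 * 100
= 0.1023129819 * 100
= 10.2313%

10.2313%


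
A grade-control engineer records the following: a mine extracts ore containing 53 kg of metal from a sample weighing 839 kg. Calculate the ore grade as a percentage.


6.317%

Ore grade = (metal mass / ore mass) * 100
= (53 / 839) * 100
= 0.063170441 * 100
= 6.317%


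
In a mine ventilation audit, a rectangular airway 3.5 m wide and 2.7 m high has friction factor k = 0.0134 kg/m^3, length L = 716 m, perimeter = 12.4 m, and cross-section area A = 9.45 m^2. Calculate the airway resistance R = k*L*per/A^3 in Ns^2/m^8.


0.141 Ns^2/m^8

Compute the numerator:
k * L * per = 0.0134 * 716 * 12.4
= 118.97056
Compute the denominator:
A^3 = 9.45^3 = 843.908625
Resistance:
R = 118.97056 / 843.908625
= 0.141 Ns^2/m^8


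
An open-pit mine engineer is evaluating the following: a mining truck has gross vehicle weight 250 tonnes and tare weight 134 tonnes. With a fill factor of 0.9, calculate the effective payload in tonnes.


104.4 tonnes

Maximum payload = gross - tare
= 250 - 134 = 116 tonnes
Effective payload = max payload * fill factor
= 116 * 0.9
= 104.4 tonnes


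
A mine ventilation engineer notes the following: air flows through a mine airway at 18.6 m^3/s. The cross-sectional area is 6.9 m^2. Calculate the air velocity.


2.6957 m/s

Velocity = flow rate / cross-sectional area
= 18.6 / 6.9
= 2.6957 m/s


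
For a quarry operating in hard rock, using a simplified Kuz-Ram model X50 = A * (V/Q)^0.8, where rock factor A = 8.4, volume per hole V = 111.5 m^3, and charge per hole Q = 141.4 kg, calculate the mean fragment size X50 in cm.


6.9461 cm

Compute V/Q:
V/Q = 111.5 / 141.4 = 0.78854314
Raise to the power 0.8:
(V/Q)^0.8 = 0.78854314^0.8 = 0.8269140411
Multiply by A:
X50 = 8.4 * 0.8269140411
= 6.9461 cm


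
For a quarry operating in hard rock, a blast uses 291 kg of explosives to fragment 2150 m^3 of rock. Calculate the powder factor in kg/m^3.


Powder factor = explosive mass / rock volume
= 291 / 2150
= 0.1353 kg/m^3

0.1353 kg/m^3


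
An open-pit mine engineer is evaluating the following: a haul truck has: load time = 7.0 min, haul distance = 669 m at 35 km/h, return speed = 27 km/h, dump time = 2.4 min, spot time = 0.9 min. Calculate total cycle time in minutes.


Convert haul speed to m/min: 35 * 1000/60 = 583.3333333 m/min
Haul time = 669 / 583.3333333 = 1.146857143 min
Convert return speed to m/min: 27 * 1000/60 = 450 m/min
Return time = 669 / 450 = 1.486666667 min
Total cycle time:
= 7.0 + 1.146857143 + 2.4 + 1.486666667 + 0.9
= 12.9335 min

12.9335 min


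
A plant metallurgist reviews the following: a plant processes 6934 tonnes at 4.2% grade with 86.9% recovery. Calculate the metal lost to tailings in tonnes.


Total metal in feed:
= 6934 * 4.2 / 100 = 291.228 tonnes
Metal recovered:
= 291.228 * 86.9 / 100 = 253.077132 tonnes
Metal lost to tailings:
= 291.228 - 253.077132
= 38.1509 tonnes

38.1509 tonnes


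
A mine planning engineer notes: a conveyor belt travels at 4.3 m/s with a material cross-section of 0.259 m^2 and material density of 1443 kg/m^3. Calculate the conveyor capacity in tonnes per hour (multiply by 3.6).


5785.4488 t/h

Volumetric flow = speed * area
= 4.3 * 0.259 = 1.1137 m^3/s
Mass flow = volumetric * density
= 1.1137 * 1443 = 1607.0691 kg/s
Convert to t/h: multiply by 3.6
Capacity = 1607.0691 * 3.6
= 5785.4488 t/h


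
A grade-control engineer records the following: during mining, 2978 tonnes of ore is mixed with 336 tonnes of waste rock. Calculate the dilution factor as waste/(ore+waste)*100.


10.1388%

Total material = ore + waste
= 2978 + 336 = 3314 tonnes
Dilution = waste / total * 100
= 336 / 3314 * 100
= 0.1013880507 * 100
= 10.1388%


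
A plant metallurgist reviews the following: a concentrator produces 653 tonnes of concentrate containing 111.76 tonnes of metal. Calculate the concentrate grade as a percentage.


17.1149%

Grade = (metal in concentrate / concentrate mass) * 100
= (111.76 / 653) * 100
= 0.1711485452 * 100
= 17.1149%


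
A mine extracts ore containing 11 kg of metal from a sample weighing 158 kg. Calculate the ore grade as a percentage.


Ore grade = (metal mass / ore mass) * 100
= (11 / 158) * 100
= 0.06962025316 * 100
= 6.962%

6.962%


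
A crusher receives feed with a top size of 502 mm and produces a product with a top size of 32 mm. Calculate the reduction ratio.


Reduction ratio = feed size / product size
= 502 / 32
= 15.6875

15.6875


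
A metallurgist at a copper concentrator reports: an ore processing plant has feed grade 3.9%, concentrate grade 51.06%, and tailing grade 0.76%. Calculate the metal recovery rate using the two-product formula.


Using the two-product formula:
R = 100 * c * (f - t) / (f * (c - t))
Numerator = 100 * 51.06 * (3.9 - 0.76)
= 100 * 51.06 * 3.14
= 16032.84
Denominator = 3.9 * (51.06 - 0.76)
= 3.9 * 50.3
= 196.17
R = 16032.84 / 196.17
= 81.7293%

81.7293%


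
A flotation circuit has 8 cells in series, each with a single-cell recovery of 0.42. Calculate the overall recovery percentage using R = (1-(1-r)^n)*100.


98.7194%

Complement of single-cell recovery:
1 - r = 1 - 0.42 = 0.58
Raise to power n:
(1 - r)^8 = 0.58^8 = 0.01280630817
Overall recovery:
R = (1 - 0.01280630817) * 100
= 98.7194%


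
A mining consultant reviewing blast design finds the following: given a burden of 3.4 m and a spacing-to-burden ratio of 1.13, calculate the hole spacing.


Spacing = burden * ratio
= 3.4 * 1.13
= 3.842 m

3.842 m


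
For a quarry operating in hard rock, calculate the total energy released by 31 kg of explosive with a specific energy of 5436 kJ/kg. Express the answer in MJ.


168.516 MJ

Energy = mass * specific_energy / 1000
= 31 * 5436 / 1000
= 168516 / 1000
= 168.516 MJ


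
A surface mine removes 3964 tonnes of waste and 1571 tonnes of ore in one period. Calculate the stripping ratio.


2.5232

Stripping ratio = waste tonnage / ore tonnage
= 3964 / 1571
= 2.5232


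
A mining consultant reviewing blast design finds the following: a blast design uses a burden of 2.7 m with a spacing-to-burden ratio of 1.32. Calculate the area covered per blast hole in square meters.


First, find the spacing:
Spacing = burden * ratio = 2.7 * 1.32
= 3.564 m
Then, calculate the area:
Area = burden * spacing = 2.7 * 3.564
= 9.6228 m^2

9.6228 m^2


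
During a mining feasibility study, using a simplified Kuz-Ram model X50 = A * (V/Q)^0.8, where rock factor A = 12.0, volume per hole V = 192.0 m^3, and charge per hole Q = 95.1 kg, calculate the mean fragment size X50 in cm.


21.0512 cm

Compute V/Q:
V/Q = 192.0 / 95.1 = 2.018927445
Raise to the power 0.8:
(V/Q)^0.8 = 2.018927445^0.8 = 1.754270537
Multiply by A:
X50 = 12.0 * 1.754270537
= 21.0512 cm


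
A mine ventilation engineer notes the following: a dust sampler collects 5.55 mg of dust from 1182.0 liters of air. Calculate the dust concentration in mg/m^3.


Convert liters to m^3: 1 m^3 = 1000 L
Concentration = mass / volume * 1000
= 5.55 / 1182.0 * 1000
= 0.004695431472 * 1000
= 4.6954 mg/m^3

4.6954 mg/m^3


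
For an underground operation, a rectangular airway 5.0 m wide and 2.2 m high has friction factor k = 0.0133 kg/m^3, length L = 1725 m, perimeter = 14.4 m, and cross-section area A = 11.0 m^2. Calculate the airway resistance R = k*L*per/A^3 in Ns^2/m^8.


0.2482 Ns^2/m^8

Compute the numerator:
k * L * per = 0.0133 * 1725 * 14.4
= 330.372
Compute the denominator:
A^3 = 11.0^3 = 1331
Resistance:
R = 330.372 / 1331
= 0.2482 Ns^2/m^8


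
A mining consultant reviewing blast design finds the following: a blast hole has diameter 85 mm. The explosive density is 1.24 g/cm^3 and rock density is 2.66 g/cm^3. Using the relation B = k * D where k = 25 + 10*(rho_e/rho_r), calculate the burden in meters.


First, compute k:
rho_e / rho_r = 1.24 / 2.66 = 0.4661654135
k = 25 + 10 * 0.4661654135 = 29.66165414
Then, compute burden:
B = k * D / 1000 = 29.66165414 * 85 / 1000
= 2521.240602 / 1000
= 2.5212 m

2.5212 m


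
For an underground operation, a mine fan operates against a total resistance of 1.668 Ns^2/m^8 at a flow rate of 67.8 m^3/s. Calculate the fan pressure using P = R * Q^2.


7667.5291 Pa

Compute Q^2:
Q^2 = 67.8^2 = 4596.84
Compute pressure:
P = R * Q^2 = 1.668 * 4596.84
= 7667.5291 Pa


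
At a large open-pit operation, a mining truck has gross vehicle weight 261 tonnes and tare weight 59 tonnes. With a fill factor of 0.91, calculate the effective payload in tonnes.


183.82 tonnes

Maximum payload = gross - tare
= 261 - 59 = 202 tonnes
Effective payload = max payload * fill factor
= 202 * 0.91
= 183.82 tonnes


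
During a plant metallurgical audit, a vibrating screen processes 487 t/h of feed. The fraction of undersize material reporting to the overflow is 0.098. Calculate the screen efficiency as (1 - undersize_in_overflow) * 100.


90.2%

Screen efficiency = (1 - fraction of undersize in overflow) * 100
= (1 - 0.098) * 100
= 0.902 * 100
= 90.2%


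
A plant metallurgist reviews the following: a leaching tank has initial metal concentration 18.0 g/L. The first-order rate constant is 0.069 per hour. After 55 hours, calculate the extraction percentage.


97.7517%

Compute the exponent:
-k * t = -0.069 * 55 = -3.795
Remaining concentration:
C = 18.0 * exp(-3.795)
= 18.0 * 0.02248290582
= 0.4046923047 g/L
Extracted = 18.0 - 0.4046923047 = 17.5953077 g/L
Extraction % = 17.5953077 / 18.0 * 100
= 97.7517%


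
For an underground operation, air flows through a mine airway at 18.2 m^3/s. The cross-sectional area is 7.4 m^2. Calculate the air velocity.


Velocity = flow rate / cross-sectional area
= 18.2 / 7.4
= 2.4595 m/s

2.4595 m/s


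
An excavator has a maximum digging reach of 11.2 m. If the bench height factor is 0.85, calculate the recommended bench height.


Bench height = reach * factor
= 11.2 * 0.85
= 9.52 m

9.52 m


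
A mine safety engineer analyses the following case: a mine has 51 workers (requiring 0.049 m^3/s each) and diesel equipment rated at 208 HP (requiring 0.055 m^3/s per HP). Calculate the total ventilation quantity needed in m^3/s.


Airflow for workers:
Q_people = 51 * 0.049 = 2.499 m^3/s
Airflow for diesel equipment:
Q_diesel = 208 * 0.055 = 11.44 m^3/s
Total ventilation:
Q_total = 2.499 + 11.44
= 13.939 m^3/s

13.939 m^3/s


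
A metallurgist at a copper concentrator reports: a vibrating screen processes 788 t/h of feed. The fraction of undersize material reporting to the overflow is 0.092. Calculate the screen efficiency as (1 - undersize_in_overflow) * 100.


Screen efficiency = (1 - fraction of undersize in overflow) * 100
= (1 - 0.092) * 100
= 0.908 * 100
= 90.8%

90.8%


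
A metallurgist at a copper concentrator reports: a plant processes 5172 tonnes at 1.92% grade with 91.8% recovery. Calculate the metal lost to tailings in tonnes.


8.1428 tonnes

Total metal in feed:
= 5172 * 1.92 / 100 = 99.3024 tonnes
Metal recovered:
= 99.3024 * 91.8 / 100 = 91.1596032 tonnes
Metal lost to tailings:
= 99.3024 - 91.1596032
= 8.1428 tonnes


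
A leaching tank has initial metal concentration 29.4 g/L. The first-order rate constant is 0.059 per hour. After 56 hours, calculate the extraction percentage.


Compute the exponent:
-k * t = -0.059 * 56 = -3.304
Remaining concentration:
C = 29.4 * exp(-3.304)
= 29.4 * 0.0367359294
= 1.080036324 g/L
Extracted = 29.4 - 1.080036324 = 28.31996368 g/L
Extraction % = 28.31996368 / 29.4 * 100
= 96.3264%

96.3264%


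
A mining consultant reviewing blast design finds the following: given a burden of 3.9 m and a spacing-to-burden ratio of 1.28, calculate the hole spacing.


4.992 m

Spacing = burden * ratio
= 3.9 * 1.28
= 4.992 m


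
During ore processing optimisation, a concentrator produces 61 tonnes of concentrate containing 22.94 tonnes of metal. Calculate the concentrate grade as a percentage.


Grade = (metal in concentrate / concentrate mass) * 100
= (22.94 / 61) * 100
= 0.3760655738 * 100
= 37.6066%

37.6066%


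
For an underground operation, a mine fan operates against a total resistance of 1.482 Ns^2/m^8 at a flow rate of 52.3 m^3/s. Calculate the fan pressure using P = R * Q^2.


4053.6998 Pa

Compute Q^2:
Q^2 = 52.3^2 = 2735.29
Compute pressure:
P = R * Q^2 = 1.482 * 2735.29
= 4053.6998 Pa


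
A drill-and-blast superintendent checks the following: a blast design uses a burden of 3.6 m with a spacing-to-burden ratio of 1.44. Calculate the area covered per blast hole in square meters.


18.6624 m^2

First, find the spacing:
Spacing = burden * ratio = 3.6 * 1.44
= 5.184 m
Then, calculate the area:
Area = burden * spacing = 3.6 * 5.184
= 18.6624 m^2


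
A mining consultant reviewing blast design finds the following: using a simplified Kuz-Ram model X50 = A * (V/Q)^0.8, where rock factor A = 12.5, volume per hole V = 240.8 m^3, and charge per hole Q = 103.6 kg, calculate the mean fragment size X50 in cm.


24.5441 cm

Compute V/Q:
V/Q = 240.8 / 103.6 = 2.324324324
Raise to the power 0.8:
(V/Q)^0.8 = 2.324324324^0.8 = 1.96352928
Multiply by A:
X50 = 12.5 * 1.96352928
= 24.5441 cm


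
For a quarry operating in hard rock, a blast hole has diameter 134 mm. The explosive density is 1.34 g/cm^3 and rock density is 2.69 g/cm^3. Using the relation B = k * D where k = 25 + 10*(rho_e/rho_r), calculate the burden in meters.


First, compute k:
rho_e / rho_r = 1.34 / 2.69 = 0.4981412639
k = 25 + 10 * 0.4981412639 = 29.98141264
Then, compute burden:
B = k * D / 1000 = 29.98141264 * 134 / 1000
= 4017.509294 / 1000
= 4.0175 m

4.0175 m


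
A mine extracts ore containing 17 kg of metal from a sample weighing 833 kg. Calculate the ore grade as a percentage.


2.0408%

Ore grade = (metal mass / ore mass) * 100
= (17 / 833) * 100
= 0.02040816327 * 100
= 2.0408%


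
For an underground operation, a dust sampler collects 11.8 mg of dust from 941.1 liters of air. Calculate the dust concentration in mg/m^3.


Convert liters to m^3: 1 m^3 = 1000 L
Concentration = mass / volume * 1000
= 11.8 / 941.1 * 1000
= 0.01253851875 * 1000
= 12.5385 mg/m^3

12.5385 mg/m^3


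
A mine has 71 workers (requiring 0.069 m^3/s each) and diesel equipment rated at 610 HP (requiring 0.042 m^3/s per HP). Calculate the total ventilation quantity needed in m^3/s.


30.519 m^3/s

Airflow for workers:
Q_people = 71 * 0.069 = 4.899 m^3/s
Airflow for diesel equipment:
Q_diesel = 610 * 0.042 = 25.62 m^3/s
Total ventilation:
Q_total = 4.899 + 25.62
= 30.519 m^3/s


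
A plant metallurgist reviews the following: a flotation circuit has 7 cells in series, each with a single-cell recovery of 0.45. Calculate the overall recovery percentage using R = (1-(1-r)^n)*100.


Complement of single-cell recovery:
1 - r = 1 - 0.45 = 0.55
Raise to power n:
(1 - r)^7 = 0.55^7 = 0.01522435234
Overall recovery:
R = (1 - 0.01522435234) * 100
= 98.4776%

98.4776%


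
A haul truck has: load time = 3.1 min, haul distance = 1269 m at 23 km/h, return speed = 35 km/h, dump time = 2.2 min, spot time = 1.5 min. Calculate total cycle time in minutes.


Convert haul speed to m/min: 23 * 1000/60 = 383.3333333 m/min
Haul time = 1269 / 383.3333333 = 3.310434783 min
Convert return speed to m/min: 35 * 1000/60 = 583.3333333 m/min
Return time = 1269 / 583.3333333 = 2.175428571 min
Total cycle time:
= 3.1 + 3.310434783 + 2.2 + 2.175428571 + 1.5
= 12.2859 min

12.2859 min


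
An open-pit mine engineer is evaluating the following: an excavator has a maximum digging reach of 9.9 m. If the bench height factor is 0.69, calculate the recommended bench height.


6.831 m

Bench height = reach * factor
= 9.9 * 0.69
= 6.831 m


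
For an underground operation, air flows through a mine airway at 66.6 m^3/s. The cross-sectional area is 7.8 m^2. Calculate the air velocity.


Velocity = flow rate / cross-sectional area
= 66.6 / 7.8
= 8.5385 m/s

8.5385 m/s


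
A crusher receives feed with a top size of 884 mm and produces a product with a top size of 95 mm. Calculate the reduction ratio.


Reduction ratio = feed size / product size
= 884 / 95
= 9.3053

9.3053


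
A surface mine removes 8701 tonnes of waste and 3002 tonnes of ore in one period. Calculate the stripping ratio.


2.8984

Stripping ratio = waste tonnage / ore tonnage
= 8701 / 3002
= 2.8984
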